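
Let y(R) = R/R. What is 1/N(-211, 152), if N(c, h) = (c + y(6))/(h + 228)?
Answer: -38/21 ≈ -1.8095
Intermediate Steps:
y(R) = 1
N(c, h) = (1 + c)/(228 + h) (N(c, h) = (c + 1)/(h + 228) = (1 + c)/(228 + h))
1/N(-211, 152) = 1/((1 - 211)/(228 + 152)) = 1/(-210/380) = 1/((1/380)*(-210)) = 1/(-21/38) = -38/21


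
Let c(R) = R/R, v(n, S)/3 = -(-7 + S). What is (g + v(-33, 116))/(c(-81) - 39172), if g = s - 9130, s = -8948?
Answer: 6135/13057 ≈ 0.46986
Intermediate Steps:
v(n, S) = 21 - 3*S (v(n, S) = 3*(-(-7 + S)) = 3*(7 - S) = 21 - 3*S)
c(R) = 1
g = -18078 (g = -8948 - 9130 = -18078)
(g + v(-33, 116))/(c(-81) - 39172) = (-18078 + (21 - 3*116))/(1 - 39172) = (-18078 + (21 - 348))/(-39171) = (-18078 - 327)*(-1/39171) = -18405*(-1/39171) = 6135/13057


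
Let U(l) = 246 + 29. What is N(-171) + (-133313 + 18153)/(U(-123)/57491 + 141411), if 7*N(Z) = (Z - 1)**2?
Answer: 60116858960866/14227255133 ≈ 4225.5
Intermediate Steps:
U(l) = 275
N(Z) = (-1 + Z)**2/7 (N(Z) = (Z - 1)**2/7 = (-1 + Z)**2/7)
N(-171) + (-133313 + 18153)/(U(-123)/57491 + 141411) = (-1 - 171)**2/7 + (-133313 + 18153)/(275/57491 + 141411) = (1/7)*(-172)**2 - 115160/(275*(1/57491) + 141411) = (1/7)*29584 - 115160/(275/57491 + 141411) = 29584/7 - 115160/8129860076/57491 = 29584/7 - 115160*57491/8129860076 = 29584/7 - 1655165890/2032465019 = 60116858960866/14227255133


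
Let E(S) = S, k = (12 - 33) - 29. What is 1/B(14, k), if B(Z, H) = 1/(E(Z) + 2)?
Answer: 16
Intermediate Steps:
k = -50 (k = -21 - 29 = -50)
B(Z, H) = 1/(2 + Z) (B(Z, H) = 1/(Z + 2) = 1/(2 + Z))
1/B(14, k) = 1/(1/(2 + 14)) = 1/(1/16) = 16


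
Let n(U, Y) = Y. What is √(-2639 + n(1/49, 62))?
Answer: I*√2577 ≈ 50.764*I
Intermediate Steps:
√(-2639 + n(1/49, 62)) = √(-2639 + 62) = √(-2577) = I*√2577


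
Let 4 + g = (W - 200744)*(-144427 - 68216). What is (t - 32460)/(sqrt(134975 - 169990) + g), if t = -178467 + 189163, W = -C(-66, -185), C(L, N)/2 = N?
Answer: -927323308195192/1815452612397754631499 + 21764*I*sqrt(35015)/1815452612397754631499 ≈ -5.1079e-7 + 2.2433e-15*I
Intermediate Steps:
C(L, N) = 2*N
W = 370 (W = -2*(-185) = -1*(-370) = 370)
t = 10696
g = 42608128478 (g = -4 + (370 - 200744)*(-144427 - 68216) = -4 - 200374*(-212643) = -4 + 42608128482 = 42608128478)
(t - 32460)/(sqrt(134975 - 169990) + g) = (10696 - 32460)/(sqrt(134975 - 169990) + 42608128478) = -21764/(sqrt(-35015) + 42608128478) = -21764/(I*sqrt(35015) + 42608128478) = -21764/(42608128478 + I*sqrt(35015))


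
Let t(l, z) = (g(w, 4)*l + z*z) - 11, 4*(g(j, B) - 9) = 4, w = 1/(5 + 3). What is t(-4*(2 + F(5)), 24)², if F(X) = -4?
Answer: 416025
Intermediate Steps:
w = ⅛ (w = 1/8 = ⅛ ≈ 0.12500)
g(j, B) = 10 (g(j, B) = 9 + (¼)*4 = 9 + 1 = 10)
t(l, z) = -11 + z² + 10*l (t(l, z) = (10*l + z*z) - 11 = (10*l + z²) - 11 = (z² + 10*l) - 11 = -11 + z² + 10*l)
t(-4*(2 + F(5)), 24)² = (-11 + 24² + 10*(-4*(2 - 4)))² = (-11 + 576 + 10*(-4*(-2)))² = (-11 + 576 + 10*8)² = (-11 + 576 + 80)² = 645² = 416025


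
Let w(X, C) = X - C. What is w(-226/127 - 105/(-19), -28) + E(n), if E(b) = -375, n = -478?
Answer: -828270/2413 ≈ -343.25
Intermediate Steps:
w(-226/127 - 105/(-19), -28) + E(n) = ((-226/127 - 105/(-19)) - 1*(-28)) - 375 = ((-226*1/127 - 105*(-1/19)) + 28) - 375 = ((-226/127 + 105/19) + 28) - 375 = (9041/2413 + 28) - 375 = 76605/2413 - 375 = -828270/2413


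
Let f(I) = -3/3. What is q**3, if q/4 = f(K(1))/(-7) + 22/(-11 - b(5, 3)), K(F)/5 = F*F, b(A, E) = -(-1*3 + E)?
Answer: -140608/343 ≈ -409.94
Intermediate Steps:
b(A, E) = 3 - E (b(A, E) = -(-3 + E) = 3 - E)
K(F) = 5*F**2 (K(F) = 5*(F*F) = 5*F**2)
f(I) = -1 (f(I) = -3*1/3 = -1)
q = -52/7 (q = 4*(-1/(-7) + 22/(-11 - (3 - 1*3))) = 4*(-1*(-1/7) + 22/(-11 - (3 - 3))) = 4*(1/7 + 22/(-11 - 1*0)) = 4*(1/7 + 22/(-11 + 0)) = 4*(1/7 + 22/(-11)) = 4*(1/7 + 22*(-1/11)) = 4*(1/7 - 2) = 4*(-13/7) = -52/7 ≈ -7.4286)
q**3 = (-52/7)**3 = -140608/343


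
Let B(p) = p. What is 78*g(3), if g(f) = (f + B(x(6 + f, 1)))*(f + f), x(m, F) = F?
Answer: 1872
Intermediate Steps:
g(f) = 2*f*(1 + f) (g(f) = (f + 1)*(f + f) = (1 + f)*(2*f) = 2*f*(1 + f))
78*g(3) = 78*(2*3*(1 + 3)) = 78*(2*3*4) = 78*24 = 1872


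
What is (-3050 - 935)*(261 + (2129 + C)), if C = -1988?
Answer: -1601970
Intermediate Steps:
(-3050 - 935)*(261 + (2129 + C)) = (-3050 - 935)*(261 + (2129 - 1988)) = -3985*(261 + 141) = -3985*402 = -1601970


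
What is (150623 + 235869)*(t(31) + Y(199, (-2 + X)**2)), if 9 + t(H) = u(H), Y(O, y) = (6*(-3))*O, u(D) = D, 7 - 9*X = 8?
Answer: -1375911520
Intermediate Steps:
X = -1/9 (X = 7/9 - 1/9*8 = 7/9 - 8/9 = -1/9 ≈ -0.11111)
Y(O, y) = -18*O
t(H) = -9 + H
(150623 + 235869)*(t(31) + Y(199, (-2 + X)**2)) = (150623 + 235869)*((-9 + 31) - 18*199) = 386492*(22 - 3582) = 386492*(-3560) = -1375911520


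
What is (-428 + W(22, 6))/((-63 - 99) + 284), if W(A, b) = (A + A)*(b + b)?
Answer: 50/61 ≈ 0.81967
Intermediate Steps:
W(A, b) = 4*A*b (W(A, b) = (2*A)*(2*b) = 4*A*b)
(-428 + W(22, 6))/((-63 - 99) + 284) = (-428 + 4*22*6)/((-63 - 99) + 284) = (-428 + 528)/(-162 + 284) = 100/122 = 100*(1/122) = 50/61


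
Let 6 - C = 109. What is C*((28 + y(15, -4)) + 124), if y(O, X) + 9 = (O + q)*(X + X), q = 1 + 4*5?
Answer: 14935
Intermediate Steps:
C = -103 (C = 6 - 1*109 = 6 - 109 = -103)
q = 21 (q = 1 + 20 = 21)
y(O, X) = -9 + 2*X*(21 + O) (y(O, X) = -9 + (O + 21)*(X + X) = -9 + (21 + O)*(2*X) = -9 + 2*X*(21 + O))
C*((28 + y(15, -4)) + 124) = -103*((28 + (-9 + 42*(-4) + 2*15*(-4))) + 124) = -103*((28 + (-9 - 168 - 120)) + 124) = -103*((28 - 297) + 124) = -103*(-269 + 124) = -103*(-145) = 14935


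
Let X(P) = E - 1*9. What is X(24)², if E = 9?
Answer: 0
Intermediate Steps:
X(P) = 0 (X(P) = 9 - 1*9 = 9 - 9 = 0)
X(24)² = 0² = 0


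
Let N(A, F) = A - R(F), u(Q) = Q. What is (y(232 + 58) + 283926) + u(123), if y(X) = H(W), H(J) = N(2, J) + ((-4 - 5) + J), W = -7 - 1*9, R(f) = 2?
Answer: 284024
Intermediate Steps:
W = -16 (W = -7 - 9 = -16)
N(A, F) = -2 + A (N(A, F) = A - 1*2 = A - 2 = -2 + A)
H(J) = -9 + J (H(J) = (-2 + 2) + ((-4 - 5) + J) = 0 + (-9 + J) = -9 + J)
y(X) = -25 (y(X) = -9 - 16 = -25)
(y(232 + 58) + 283926) + u(123) = (-25 + 283926) + 123 = 283901 + 123 = 284024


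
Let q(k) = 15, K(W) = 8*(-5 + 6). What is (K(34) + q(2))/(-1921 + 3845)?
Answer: 23/1924 ≈ 0.011954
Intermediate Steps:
K(W) = 8 (K(W) = 8*1 = 8)
(K(34) + q(2))/(-1921 + 3845) = (8 + 15)/(-1921 + 3845) = 23/1924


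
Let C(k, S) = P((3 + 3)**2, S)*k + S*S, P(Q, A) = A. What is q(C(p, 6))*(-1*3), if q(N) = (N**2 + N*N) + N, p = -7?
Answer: -198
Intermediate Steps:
C(k, S) = S**2 + S*k (C(k, S) = S*k + S*S = S*k + S**2 = S**2 + S*k)
q(N) = N + 2*N**2 (q(N) = (N**2 + N**2) + N = 2*N**2 + N = N + 2*N**2)
q(C(p, 6))*(-1*3) = ((6*(6 - 7))*(1 + 2*(6*(6 - 7))))*(-1*3) = ((6*(-1))*(1 + 2*(6*(-1))))*(-3) = -6*(1 + 2*(-6))*(-3) = -6*(1 - 12)*(-3) = -6*(-11)*(-3) = 66*(-3) = -198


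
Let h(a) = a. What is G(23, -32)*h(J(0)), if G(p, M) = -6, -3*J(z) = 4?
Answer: 8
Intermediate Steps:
J(z) = -4/3 (J(z) = -1/3*4 = -4/3)
G(23, -32)*h(J(0)) = -6*(-4/3) = 8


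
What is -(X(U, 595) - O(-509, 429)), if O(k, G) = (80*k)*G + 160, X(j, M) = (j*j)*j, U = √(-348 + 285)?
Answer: -17468720 + 189*I*√7 ≈ -1.7469e+7 + 500.05*I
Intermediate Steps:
U = 3*I*√7 (U = √(-63) = 3*I*√7 ≈ 7.9373*I)
X(j, M) = j³ (X(j, M) = j²*j = j³)
O(k, G) = 160 + 80*G*k (O(k, G) = 80*G*k + 160 = 160 + 80*G*k)
-(X(U, 595) - O(-509, 429)) = -((3*I*√7)³ - (160 + 80*429*(-509))) = -(-189*I*√7 - (160 - 17468880)) = -(-189*I*√7 - 1*(-17468720)) = -(-189*I*√7 + 17468720) = -(17468720 - 189*I*√7) = -17468720 + 189*I*√7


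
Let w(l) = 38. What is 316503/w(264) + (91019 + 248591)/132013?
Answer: 41795415719/5016494 ≈ 8331.6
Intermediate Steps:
316503/w(264) + (91019 + 248591)/132013 = 316503/38 + (91019 + 248591)/132013 = 316503*(1/38) + 339610*(1/132013) = 316503/38 + 339610/132013 = 41795415719/5016494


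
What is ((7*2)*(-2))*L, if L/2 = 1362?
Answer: -76272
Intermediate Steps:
L = 2724 (L = 2*1362 = 2724)
((7*2)*(-2))*L = ((7*2)*(-2))*2724 = (14*(-2))*2724 = -28*2724 = -76272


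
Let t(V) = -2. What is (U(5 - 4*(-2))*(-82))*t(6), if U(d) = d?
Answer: 2132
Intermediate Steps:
(U(5 - 4*(-2))*(-82))*t(6) = ((5 - 4*(-2))*(-82))*(-2) = ((5 + 8)*(-82))*(-2) = (13*(-82))*(-2) = -1066*(-2) = 2132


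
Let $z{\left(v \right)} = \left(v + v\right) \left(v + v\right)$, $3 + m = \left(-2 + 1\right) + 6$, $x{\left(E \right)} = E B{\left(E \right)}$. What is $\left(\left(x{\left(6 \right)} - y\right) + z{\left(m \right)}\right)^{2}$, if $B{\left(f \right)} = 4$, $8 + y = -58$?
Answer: $11236$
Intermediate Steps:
$y = -66$ ($y = -8 - 58 = -66$)
$x{\left(E \right)} = 4 E$ ($x{\left(E \right)} = E 4 = 4 E$)
$m = 2$ ($m = -3 + \left(\left(-2 + 1\right) + 6\right) = -3 + \left(-1 + 6\right) = -3 + 5 = 2$)
$z{\left(v \right)} = 4 v^{2}$ ($z{\left(v \right)} = 2 v 2 v = 4 v^{2}$)
$\left(\left(x{\left(6 \right)} - y\right) + z{\left(m \right)}\right)^{2} = \left(\left(4 \cdot 6 - -66\right) + 4 \cdot 2^{2}\right)^{2} = \left(\left(24 + 66\right) + 4 \cdot 4\right)^{2} = \left(90 + 16\right)^{2} = 106^{2} = 11236$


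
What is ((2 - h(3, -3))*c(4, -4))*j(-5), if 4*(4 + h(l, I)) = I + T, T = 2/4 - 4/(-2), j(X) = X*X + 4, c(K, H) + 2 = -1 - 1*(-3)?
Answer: 0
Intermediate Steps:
c(K, H) = 0 (c(K, H) = -2 + (-1 - 1*(-3)) = -2 + (-1 + 3) = -2 + 2 = 0)
j(X) = 4 + X² (j(X) = X² + 4 = 4 + X²)
T = 5/2 (T = 2*(¼) - 4*(-½) = ½ + 2 = 5/2 ≈ 2.5000)
h(l, I) = -27/8 + I/4 (h(l, I) = -4 + (I + 5/2)/4 = -4 + (5/2 + I)/4 = -4 + (5/8 + I/4) = -27/8 + I/4)
((2 - h(3, -3))*c(4, -4))*j(-5) = ((2 - (-27/8 + (¼)*(-3)))*0)*(4 + (-5)²) = ((2 - (-27/8 - ¾))*0)*(4 + 25) = ((2 - 1*(-33/8))*0)*29 = ((2 + 33/8)*0)*29 = ((49/8)*0)*29 = 0*29 = 0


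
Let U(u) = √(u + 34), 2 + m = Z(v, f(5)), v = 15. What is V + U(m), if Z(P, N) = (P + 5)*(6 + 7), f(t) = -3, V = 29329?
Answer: 29329 + 2*√73 ≈ 29346.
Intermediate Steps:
Z(P, N) = 65 + 13*P (Z(P, N) = (5 + P)*13 = 65 + 13*P)
m = 258 (m = -2 + (65 + 13*15) = -2 + (65 + 195) = -2 + 260 = 258)
U(u) = √(34 + u)
V + U(m) = 29329 + √(34 + 258) = 29329 + √292 = 29329 + 2*√73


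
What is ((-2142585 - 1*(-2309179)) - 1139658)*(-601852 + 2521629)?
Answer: -1868065886728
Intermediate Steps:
((-2142585 - 1*(-2309179)) - 1139658)*(-601852 + 2521629) = ((-2142585 + 2309179) - 1139658)*1919777 = (166594 - 1139658)*1919777 = -973064*1919777 = -1868065886728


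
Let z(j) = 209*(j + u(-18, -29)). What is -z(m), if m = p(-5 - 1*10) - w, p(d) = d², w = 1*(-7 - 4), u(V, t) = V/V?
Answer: -49533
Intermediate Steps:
u(V, t) = 1
w = -11 (w = 1*(-11) = -11)
m = 236 (m = (-5 - 1*10)² - 1*(-11) = (-5 - 10)² + 11 = (-15)² + 11 = 225 + 11 = 236)
z(j) = 209 + 209*j (z(j) = 209*(j + 1) = 209*(1 + j) = 209 + 209*j)
-z(m) = -(209 + 209*236) = -(209 + 49324) = -1*49533 = -49533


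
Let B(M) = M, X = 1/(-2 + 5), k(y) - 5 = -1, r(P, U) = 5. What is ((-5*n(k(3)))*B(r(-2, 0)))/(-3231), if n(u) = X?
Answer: 25/9693 ≈ 0.0025792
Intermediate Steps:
k(y) = 4 (k(y) = 5 - 1 = 4)
X = ⅓ (X = 1/3 = ⅓ ≈ 0.33333)
n(u) = ⅓
((-5*n(k(3)))*B(r(-2, 0)))/(-3231) = (-5*⅓*5)/(-3231) = -5/3*5*(-1/3231) = -25/3*(-1/3231) = 25/9693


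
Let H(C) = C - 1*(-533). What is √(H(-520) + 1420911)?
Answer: 2*√355231 ≈ 1192.0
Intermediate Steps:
H(C) = 533 + C (H(C) = C + 533 = 533 + C)
√(H(-520) + 1420911) = √((533 - 520) + 1420911) = √(13 + 1420911) = √1420924 = 2*√355231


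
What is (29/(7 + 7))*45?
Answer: 1305/14 ≈ 93.214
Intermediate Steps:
(29/(7 + 7))*45 = (29/14)*45 = 1305/14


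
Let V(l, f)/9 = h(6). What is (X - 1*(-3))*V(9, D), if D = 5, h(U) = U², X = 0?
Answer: 972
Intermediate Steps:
V(l, f) = 324 (V(l, f) = 9*6² = 9*36 = 324)
(X - 1*(-3))*V(9, D) = (0 - 1*(-3))*324 = (0 + 3)*324 = 3*324 = 972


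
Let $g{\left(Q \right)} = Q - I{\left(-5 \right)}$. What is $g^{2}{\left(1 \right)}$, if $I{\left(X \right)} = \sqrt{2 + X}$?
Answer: $\left(1 - i \sqrt{3}\right)^{2} \approx -2.0 - 3.4641 i$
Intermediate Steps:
$g{\left(Q \right)} = Q - i \sqrt{3}$ ($g{\left(Q \right)} = Q - \sqrt{2 - 5} = Q - \sqrt{-3} = Q - i \sqrt{3}$)
$g^{2}{\left(1 \right)} = \left(1 - i \sqrt{3}\right)^{2}$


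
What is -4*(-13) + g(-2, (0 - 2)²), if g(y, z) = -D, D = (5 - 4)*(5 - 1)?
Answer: 48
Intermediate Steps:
D = 4 (D = 1*4 = 4)
g(y, z) = -4 (g(y, z) = -1*4 = -4)
-4*(-13) + g(-2, (0 - 2)²) = -4*(-13) - 4 = 52 - 4 = 48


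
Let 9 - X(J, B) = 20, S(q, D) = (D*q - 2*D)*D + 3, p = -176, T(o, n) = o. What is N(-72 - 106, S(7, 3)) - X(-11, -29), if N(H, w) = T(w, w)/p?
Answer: 118/11 ≈ 10.727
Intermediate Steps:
S(q, D) = 3 + D*(-2*D + D*q) (S(q, D) = (-2*D + D*q)*D + 3 = D*(-2*D + D*q) + 3 = 3 + D*(-2*D + D*q))
X(J, B) = -11 (X(J, B) = 9 - 1*20 = 9 - 20 = -11)
N(H, w) = -w/176 (N(H, w) = w/(-176) = w*(-1/176) = -w/176)
N(-72 - 106, S(7, 3)) - X(-11, -29) = -(3 - 2*3² + 7*3²)/176 - 1*(-11) = -(3 - 2*9 + 7*9)/176 + 11 = -(3 - 18 + 63)/176 + 11 = -1/176*48 + 11 = -3/11 + 11 = 118/11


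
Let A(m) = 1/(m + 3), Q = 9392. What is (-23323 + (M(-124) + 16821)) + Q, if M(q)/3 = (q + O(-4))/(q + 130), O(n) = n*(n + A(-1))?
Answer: 2835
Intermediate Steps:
A(m) = 1/(3 + m)
O(n) = n*(1/2 + n) (O(n) = n*(n + 1/(3 - 1)) = n*(n + 1/2) = n*(1/2 + n))
M(q) = 3*(14 + q)/(130 + q) (M(q) = 3*((q - 4*(1/2 - 4))/(q + 130)) = 3*((q - 4*(-7/2))/(130 + q)) = 3*((q + 14)/(130 + q)) = 3*((14 + q)/(130 + q)) = 3*(14 + q)/(130 + q))
(-23323 + (M(-124) + 16821)) + Q = (-23323 + (3*(14 - 124)/(130 - 124) + 16821)) + 9392 = (-23323 + (3*(-110)/6 + 16821)) + 9392 = (-23323 + (3*(1/6)*(-110) + 16821)) + 9392 = (-23323 + (-55 + 16821)) + 9392 = (-23323 + 16766) + 9392 = -6557 + 9392 = 2835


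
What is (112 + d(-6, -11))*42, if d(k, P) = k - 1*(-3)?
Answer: 4578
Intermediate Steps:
d(k, P) = 3 + k (d(k, P) = k + 3 = 3 + k)
(112 + d(-6, -11))*42 = (112 + (3 - 6))*42 = (112 - 3)*42 = 109*42 = 4578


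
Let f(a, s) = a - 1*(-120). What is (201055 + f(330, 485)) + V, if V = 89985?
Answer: 291490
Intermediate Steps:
f(a, s) = 120 + a (f(a, s) = a + 120 = 120 + a)
(201055 + f(330, 485)) + V = (201055 + (120 + 330)) + 89985 = (201055 + 450) + 89985 = 201505 + 89985 = 291490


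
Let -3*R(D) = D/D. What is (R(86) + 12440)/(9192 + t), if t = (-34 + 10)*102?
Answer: 37319/20232 ≈ 1.8446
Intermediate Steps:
R(D) = -⅓ (R(D) = -D/(3*D) = -⅓*1 = -⅓)
t = -2448 (t = -24*102 = -2448)
(R(86) + 12440)/(9192 + t) = (-⅓ + 12440)/(9192 - 2448) = (37319/3)/6744 = (37319/3)*(1/6744) = 37319/20232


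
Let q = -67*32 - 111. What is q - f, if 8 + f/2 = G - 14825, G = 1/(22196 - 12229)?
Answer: 273205435/9967 ≈ 27411.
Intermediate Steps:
G = 1/9967 ≈ 0.00010033
q = -2255 (q = -2144 - 111 = -2255)
f = -295681020/9967 (f = -16 + 2*(1/9967 - 14825) = -16 + 2*(-147760774/9967) = -16 - 295521548/9967 = -295681020/9967 ≈ -29666.)
q - f = -2255 - 1*(-295681020/9967) = -2255 + 295681020/9967 = 273205435/9967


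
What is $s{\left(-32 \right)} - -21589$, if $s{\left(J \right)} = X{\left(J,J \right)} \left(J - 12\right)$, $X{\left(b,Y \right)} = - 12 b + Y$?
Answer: $6101$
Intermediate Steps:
$X{\left(b,Y \right)} = Y - 12 b$
$s{\left(J \right)} = - 11 J \left(-12 + J\right)$ ($s{\left(J \right)} = \left(J - 12 J\right) \left(J - 12\right) = - 11 J \left(-12 + J\right)$)
$s{\left(-32 \right)} - -21589 = 11 \left(-32\right) \left(12 - -32\right) - -21589 = 11 \left(-32\right) \left(12 + 32\right) + 21589 = 11 \left(-32\right) 44 + 21589 = -15488 + 21589 = 6101$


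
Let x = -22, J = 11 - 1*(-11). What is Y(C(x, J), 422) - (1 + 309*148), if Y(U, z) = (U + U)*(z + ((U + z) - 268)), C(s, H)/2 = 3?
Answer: -38749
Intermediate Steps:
J = 22 (J = 11 + 11 = 22)
C(s, H) = 6 (C(s, H) = 2*3 = 6)
Y(U, z) = 2*U*(-268 + U + 2*z) (Y(U, z) = (2*U)*(z + (-268 + U + z)) = (2*U)*(-268 + U + 2*z) = 2*U*(-268 + U + 2*z))
Y(C(x, J), 422) - (1 + 309*148) = 2*6*(-268 + 6 + 2*422) - (1 + 309*148) = 2*6*(-268 + 6 + 844) - (1 + 45732) = 2*6*582 - 1*45733 = 6984 - 45733 = -38749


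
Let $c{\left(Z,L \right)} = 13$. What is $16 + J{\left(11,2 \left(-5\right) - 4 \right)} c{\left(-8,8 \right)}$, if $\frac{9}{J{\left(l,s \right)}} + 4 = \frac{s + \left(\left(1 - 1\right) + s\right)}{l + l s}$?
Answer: $- \frac{8027}{544} \approx -14.756$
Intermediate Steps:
$J{\left(l,s \right)} = \frac{9}{-4 + \frac{2 s}{l + l s}}$ ($J{\left(l,s \right)} = \frac{9}{-4 + \frac{s + \left(\left(1 - 1\right) + s\right)}{l + l s}} = \frac{9}{-4 + \frac{s + \left(0 + s\right)}{l + l s}} = \frac{9}{-4 + \frac{s + s}{l + l s}} = \frac{9}{-4 + \frac{2 s}{l + l s}}$)
$16 + J{\left(11,2 \left(-5\right) - 4 \right)} c{\left(-8,8 \right)} = 16 + \left(-9\right) 11 \frac{1}{- 2 \left(2 \left(-5\right) - 4\right) + 4 \cdot 11 + 4 \cdot 11 \left(2 \left(-5\right) - 4\right)} \left(1 + \left(2 \left(-5\right) - 4\right)\right) 13 = 16 + \left(-9\right) 11 \frac{1}{- 2 \left(-10 - 4\right) + 44 + 4 \cdot 11 \left(-10 - 4\right)} \left(1 - 14\right) 13 = 16 + \left(-9\right) 11 \frac{1}{\left(-2\right) \left(-14\right) + 44 + 4 \cdot 11 \left(-14\right)} \left(1 - 14\right) 13 = 16 + \left(-9\right) 11 \frac{1}{28 + 44 - 616} \left(-13\right) 13 = 16 + \left(-9\right) 11 \frac{1}{-544} \left(-13\right) 13 = 16 + \left(-9\right) 11 \left(- \frac{1}{544}\right) \left(-13\right) 13 = 16 - \frac{16731}{544} = - \frac{8027}{544}$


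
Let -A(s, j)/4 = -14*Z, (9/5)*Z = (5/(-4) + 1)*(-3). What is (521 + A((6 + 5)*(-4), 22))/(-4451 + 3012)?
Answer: -1633/4317 ≈ -0.37827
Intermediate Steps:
Z = 5/12 (Z = 5*((5/(-4) + 1)*(-3))/9 = 5*((5*(-¼) + 1)*(-3))/9 = 5*((-5/4 + 1)*(-3))/9 = 5*(-¼*(-3))/9 = (5/9)*(¾) = 5/12 ≈ 0.41667)
A(s, j) = 70/3 (A(s, j) = -(-56)*5/12 = -4*(-35/6) = 70/3)
(521 + A((6 + 5)*(-4), 22))/(-4451 + 3012) = (521 + 70/3)/(-4451 + 3012) = (1633/3)/(-1439) = (1633/3)*(-1/1439) = -1633/4317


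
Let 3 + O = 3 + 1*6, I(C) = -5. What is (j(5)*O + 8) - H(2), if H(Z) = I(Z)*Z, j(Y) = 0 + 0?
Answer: 18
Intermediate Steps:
j(Y) = 0
H(Z) = -5*Z
O = 6 (O = -3 + (3 + 1*6) = -3 + (3 + 6) = -3 + 9 = 6)
(j(5)*O + 8) - H(2) = (0*6 + 8) - (-5)*2 = (0 + 8) - 1*(-10) = 8 + 10 = 18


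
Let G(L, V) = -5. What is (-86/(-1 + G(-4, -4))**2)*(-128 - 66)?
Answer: 4171/9 ≈ 463.44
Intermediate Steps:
(-86/(-1 + G(-4, -4))**2)*(-128 - 66) = (-86/(-1 - 5)**2)*(-128 - 66) = -86/((-6)**2)*(-194) = -86/36*(-194) = -86*1/36*(-194) = -43/18*(-194) = 4171/9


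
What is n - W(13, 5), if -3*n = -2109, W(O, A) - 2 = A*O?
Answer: 636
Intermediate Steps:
W(O, A) = 2 + A*O
n = 703 (n = -1/3*(-2109) = 703)
n - W(13, 5) = 703 - (2 + 5*13) = 703 - (2 + 65) = 703 - 1*67 = 703 - 67 = 636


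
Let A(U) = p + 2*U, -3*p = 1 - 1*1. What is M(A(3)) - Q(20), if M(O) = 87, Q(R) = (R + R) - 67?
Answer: 114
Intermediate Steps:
p = 0 (p = -(1 - 1*1)/3 = -(1 - 1)/3 = -⅓*0 = 0)
Q(R) = -67 + 2*R (Q(R) = 2*R - 67 = -67 + 2*R)
A(U) = 2*U (A(U) = 0 + 2*U = 2*U)
M(A(3)) - Q(20) = 87 - (-67 + 2*20) = 87 - (-67 + 40) = 87 - 1*(-27) = 87 + 27 = 114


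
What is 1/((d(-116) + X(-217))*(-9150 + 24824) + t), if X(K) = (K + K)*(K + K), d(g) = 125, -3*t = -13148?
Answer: 3/8862766730 ≈ 3.3849e-10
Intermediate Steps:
t = 13148/3 (t = -⅓*(-13148) = 13148/3 ≈ 4382.7)
X(K) = 4*K² (X(K) = (2*K)*(2*K) = 4*K²)
1/((d(-116) + X(-217))*(-9150 + 24824) + t) = 1/((125 + 4*(-217)²)*(-9150 + 24824) + 13148/3) = 1/((125 + 4*47089)*15674 + 13148/3) = 1/((125 + 188356)*15674 + 13148/3) = 1/(188481*15674 + 13148/3) = 1/(2954251194 + 13148/3) = 1/(8862766730/3) = 3/8862766730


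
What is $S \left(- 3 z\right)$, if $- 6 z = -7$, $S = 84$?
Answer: $-294$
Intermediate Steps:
$z = \frac{7}{6}$ ($z = \left(- \frac{1}{6}\right) \left(-7\right) = \frac{7}{6} \approx 1.1667$)
$S \left(- 3 z\right) = 84 \left(\left(-3\right) \frac{7}{6}\right) = 84 \left(- \frac{7}{2}\right) = -294$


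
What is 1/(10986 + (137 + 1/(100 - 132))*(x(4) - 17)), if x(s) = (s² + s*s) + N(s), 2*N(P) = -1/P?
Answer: 256/3333993 ≈ 7.6785e-5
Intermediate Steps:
N(P) = -1/(2*P) (N(P) = (-1/P)/2 = -1/(2*P))
x(s) = 2*s² - 1/(2*s) (x(s) = (s² + s*s) - 1/(2*s) = (s² + s²) - 1/(2*s) = 2*s² - 1/(2*s))
1/(10986 + (137 + 1/(100 - 132))*(x(4) - 17)) = 1/(10986 + (137 + 1/(100 - 132))*((½)*(-1 + 4*4³)/4 - 17)) = 1/(10986 + (137 + 1/(-32))*((½)*(¼)*(-1 + 4*64) - 17)) = 1/(10986 + (137 - 1/32)*((½)*(¼)*(-1 + 256) - 17)) = 1/(10986 + 4383*((½)*(¼)*255 - 17)/32) = 1/(10986 + 4383*(255/8 - 17)/32) = 1/(10986 + (4383/32)*(119/8)) = 1/(10986 + 521577/256) = 1/(3333993/256) = 256/3333993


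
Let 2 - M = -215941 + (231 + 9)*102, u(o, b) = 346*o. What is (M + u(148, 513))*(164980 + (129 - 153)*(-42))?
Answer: 40280473948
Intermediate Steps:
M = 191463 (M = 2 - (-215941 + (231 + 9)*102) = 2 - (-215941 + 240*102) = 2 - (-215941 + 24480) = 2 - 1*(-191461) = 2 + 191461 = 191463)
(M + u(148, 513))*(164980 + (129 - 153)*(-42)) = (191463 + 346*148)*(164980 + (129 - 153)*(-42)) = (191463 + 51208)*(164980 - 24*(-42)) = 242671*(164980 + 1008) = 242671*165988 = 40280473948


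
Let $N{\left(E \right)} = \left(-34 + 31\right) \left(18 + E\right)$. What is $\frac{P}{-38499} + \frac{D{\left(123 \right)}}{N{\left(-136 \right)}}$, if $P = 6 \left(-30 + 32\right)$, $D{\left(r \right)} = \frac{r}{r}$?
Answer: $\frac{11417}{4542882} \approx 0.0025132$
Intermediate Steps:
$D{\left(r \right)} = 1$
$N{\left(E \right)} = -54 - 3 E$ ($N{\left(E \right)} = - 3 \left(18 + E\right) = -54 - 3 E$)
$P = 12$ ($P = 6 \cdot 2 = 12$)
$\frac{P}{-38499} + \frac{D{\left(123 \right)}}{N{\left(-136 \right)}} = \frac{12}{-38499} + 1 \frac{1}{-54 - -408} = 12 \left(- \frac{1}{38499}\right) + 1 \frac{1}{-54 + 408} = - \frac{4}{12833} + 1 \cdot \frac{1}{354} = - \frac{4}{12833} + \frac{1}{354} = \frac{11417}{4542882}$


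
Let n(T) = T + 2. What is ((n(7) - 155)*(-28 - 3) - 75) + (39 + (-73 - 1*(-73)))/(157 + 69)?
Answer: 1005965/226 ≈ 4451.2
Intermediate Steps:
n(T) = 2 + T
((n(7) - 155)*(-28 - 3) - 75) + (39 + (-73 - 1*(-73)))/(157 + 69) = (((2 + 7) - 155)*(-28 - 3) - 75) + (39 + (-73 - 1*(-73)))/(157 + 69) = ((9 - 155)*(-31) - 75) + (39 + (-73 + 73))/226 = (-146*(-31) - 75) + (39 + 0)*(1/226) = (4526 - 75) + 39*(1/226) = 4451 + 39/226 = 1005965/226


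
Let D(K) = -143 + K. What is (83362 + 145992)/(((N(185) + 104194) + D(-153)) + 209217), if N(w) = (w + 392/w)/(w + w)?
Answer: 15699281300/21432756367 ≈ 0.73249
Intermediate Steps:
N(w) = (w + 392/w)/(2*w) (N(w) = (w + 392/w)/((2*w)) = (w + 392/w)*(1/(2*w)) = (w + 392/w)/(2*w))
(83362 + 145992)/(((N(185) + 104194) + D(-153)) + 209217) = (83362 + 145992)/((((½ + 196/185²) + 104194) + (-143 - 153)) + 209217) = 229354/((((½ + 196*(1/34225)) + 104194) - 296) + 209217) = 229354/((((½ + 196/34225) + 104194) - 296) + 209217) = 229354/(((34617/68450 + 104194) - 296) + 209217) = 229354/((7132113917/68450 - 296) + 209217) = 229354/(7111852717/68450 + 209217) = 229354/(21432756367/68450) = 229354*(68450/21432756367) = 15699281300/21432756367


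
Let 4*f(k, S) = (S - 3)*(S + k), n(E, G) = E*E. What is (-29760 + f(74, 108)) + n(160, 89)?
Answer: 1235/2 ≈ 617.50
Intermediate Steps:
n(E, G) = E**2
f(k, S) = (-3 + S)*(S + k)/4 (f(k, S) = ((S - 3)*(S + k))/4 = ((-3 + S)*(S + k))/4 = (-3 + S)*(S + k)/4)
(-29760 + f(74, 108)) + n(160, 89) = (-29760 + (-3/4*108 - 3/4*74 + (1/4)*108**2 + (1/4)*108*74)) + 160**2 = (-29760 + (-81 - 111/2 + (1/4)*11664 + 1998)) + 25600 = (-29760 + (-81 - 111/2 + 2916 + 1998)) + 25600 = (-29760 + 9555/2) + 25600 = -49965/2 + 25600 = 1235/2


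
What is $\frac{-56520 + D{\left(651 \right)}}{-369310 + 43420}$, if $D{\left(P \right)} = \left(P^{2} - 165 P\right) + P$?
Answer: $- \frac{86839}{108630} \approx -0.7994$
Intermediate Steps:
$D{\left(P \right)} = P^{2} - 164 P$
$\frac{-56520 + D{\left(651 \right)}}{-369310 + 43420} = \frac{-56520 + 651 \left(-164 + 651\right)}{-369310 + 43420} = \frac{-56520 + 651 \cdot 487}{-325890} = \left(-56520 + 317037\right) \left(- \frac{1}{325890}\right) = 260517 \left(- \frac{1}{325890}\right) = - \frac{86839}{108630}$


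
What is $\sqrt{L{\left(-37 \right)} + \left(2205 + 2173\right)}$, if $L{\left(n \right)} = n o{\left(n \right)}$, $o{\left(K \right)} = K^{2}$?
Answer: $5 i \sqrt{1851} \approx 215.12 i$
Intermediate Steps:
$L{\left(n \right)} = n^{3}$ ($L{\left(n \right)} = n n^{2} = n^{3}$)
$\sqrt{L{\left(-37 \right)} + \left(2205 + 2173\right)} = \sqrt{\left(-37\right)^{3} + \left(2205 + 2173\right)} = \sqrt{-50653 + 4378} = \sqrt{-46275} = 5 i \sqrt{1851}$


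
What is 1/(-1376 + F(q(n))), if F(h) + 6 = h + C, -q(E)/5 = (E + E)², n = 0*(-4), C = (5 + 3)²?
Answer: -1/1318 ≈ -0.00075873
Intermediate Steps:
C = 64 (C = 8² = 64)
n = 0
q(E) = -20*E² (q(E) = -5*(E + E)² = -5*4*E² = -20*E²)
F(h) = 58 + h (F(h) = -6 + (h + 64) = -6 + (64 + h) = 58 + h)
1/(-1376 + F(q(n))) = 1/(-1376 + (58 - 20*0²)) = 1/(-1376 + (58 - 20*0)) = 1/(-1376 + (58 + 0)) = 1/(-1376 + 58) = 1/(-1318) = -1/1318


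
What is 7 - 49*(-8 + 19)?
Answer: -532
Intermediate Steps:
7 - 49*(-8 + 19) = 7 - 49*11 = 7 - 539 = -532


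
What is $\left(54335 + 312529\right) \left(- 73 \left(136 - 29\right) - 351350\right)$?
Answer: $-131763241104$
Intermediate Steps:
$\left(54335 + 312529\right) \left(- 73 \left(136 - 29\right) - 351350\right) = 366864 \left(\left(-73\right) 107 - 351350\right) = 366864 \left(-7811 - 351350\right) = 366864 \left(-359161\right) = -131763241104$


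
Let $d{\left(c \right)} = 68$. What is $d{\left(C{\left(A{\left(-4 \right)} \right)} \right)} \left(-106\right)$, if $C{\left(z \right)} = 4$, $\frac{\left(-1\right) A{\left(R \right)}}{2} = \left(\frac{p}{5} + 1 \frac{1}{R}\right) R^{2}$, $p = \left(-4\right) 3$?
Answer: $-7208$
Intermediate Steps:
$p = -12$
$A{\left(R \right)} = - 2 R^{2} \left(- \frac{12}{5} + \frac{1}{R}\right)$ ($A{\left(R \right)} = - 2 \left(- \frac{12}{5} + 1 \frac{1}{R}\right) R^{2} = - 2 \left(\left(-12\right) \frac{1}{5} + \frac{1}{R}\right) R^{2} = - 2 \left(- \frac{12}{5} + \frac{1}{R}\right) R^{2} = - 2 R^{2} \left(- \frac{12}{5} + \frac{1}{R}\right)$)
$d{\left(C{\left(A{\left(-4 \right)} \right)} \right)} \left(-106\right) = 68 \left(-106\right) = -7208$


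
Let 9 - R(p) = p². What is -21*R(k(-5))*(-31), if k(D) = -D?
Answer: -10416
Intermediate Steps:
R(p) = 9 - p²
-21*R(k(-5))*(-31) = -21*(9 - (-1*(-5))²)*(-31) = -21*(9 - 1*5²)*(-31) = -21*(9 - 1*25)*(-31) = -21*(9 - 25)*(-31) = -21*(-16)*(-31) = 336*(-31) = -10416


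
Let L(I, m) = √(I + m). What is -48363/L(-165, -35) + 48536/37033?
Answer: 48536/37033 + 48363*I*√2/20 ≈ 1.3106 + 3419.8*I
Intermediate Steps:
-48363/L(-165, -35) + 48536/37033 = -48363/√(-165 - 35) + 48536/37033 = -48363*(-I*√2/20) + 48536*(1/37033) = -48363*(-I*√2/20) + 48536/37033 = -(-48363)*I*√2/20 + 48536/37033 = 48363*I*√2/20 + 48536/37033 = 48536/37033 + 48363*I*√2/20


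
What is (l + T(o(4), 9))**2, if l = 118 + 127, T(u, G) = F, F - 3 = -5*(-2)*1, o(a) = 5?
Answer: 66564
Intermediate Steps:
F = 13 (F = 3 - 5*(-2)*1 = 3 + 10*1 = 3 + 10 = 13)
T(u, G) = 13
l = 245
(l + T(o(4), 9))**2 = (245 + 13)**2 = 258**2 = 66564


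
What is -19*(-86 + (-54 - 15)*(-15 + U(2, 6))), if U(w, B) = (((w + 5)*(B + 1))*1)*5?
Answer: 303164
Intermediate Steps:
U(w, B) = 5*(1 + B)*(5 + w) (U(w, B) = (((5 + w)*(1 + B))*1)*5 = (((1 + B)*(5 + w))*1)*5 = ((1 + B)*(5 + w))*5 = 5*(1 + B)*(5 + w))
-19*(-86 + (-54 - 15)*(-15 + U(2, 6))) = -19*(-86 + (-54 - 15)*(-15 + (25 + 5*2 + 25*6 + 5*6*2))) = -19*(-86 - 69*(-15 + (25 + 10 + 150 + 60))) = -19*(-86 - 69*(-15 + 245)) = -19*(-86 - 69*230) = -19*(-86 - 15870) = -19*(-15956) = 303164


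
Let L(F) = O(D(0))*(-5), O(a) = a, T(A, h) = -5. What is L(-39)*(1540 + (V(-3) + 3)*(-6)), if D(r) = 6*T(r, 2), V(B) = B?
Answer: 231000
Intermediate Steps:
D(r) = -30 (D(r) = 6*(-5) = -30)
L(F) = 150 (L(F) = -30*(-5) = 150)
L(-39)*(1540 + (V(-3) + 3)*(-6)) = 150*(1540 + (-3 + 3)*(-6)) = 150*(1540 + 0*(-6)) = 150*(1540 + 0) = 150*1540 = 231000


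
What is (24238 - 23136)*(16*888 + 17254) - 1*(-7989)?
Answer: 34679113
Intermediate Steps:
(24238 - 23136)*(16*888 + 17254) - 1*(-7989) = 1102*(14208 + 17254) + 7989 = 1102*31462 + 7989 = 34671124 + 7989 = 34679113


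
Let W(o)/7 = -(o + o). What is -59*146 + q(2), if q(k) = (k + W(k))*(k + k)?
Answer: -8718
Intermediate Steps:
W(o) = -14*o (W(o) = 7*(-(o + o)) = 7*(-2*o) = -14*o)
q(k) = -26*k² (q(k) = (k - 14*k)*(k + k) = (-13*k)*(2*k) = -26*k²)
-59*146 + q(2) = -59*146 - 26*2² = -8614 - 26*4 = -8614 - 104 = -8718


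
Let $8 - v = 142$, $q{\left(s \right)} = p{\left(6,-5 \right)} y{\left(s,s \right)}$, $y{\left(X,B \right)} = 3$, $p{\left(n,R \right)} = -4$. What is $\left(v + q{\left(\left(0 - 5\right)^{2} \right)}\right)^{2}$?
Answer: $21316$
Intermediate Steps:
$q{\left(s \right)} = -12$ ($q{\left(s \right)} = \left(-4\right) 3 = -12$)
$v = -134$ ($v = 8 - 142 = -134$)
$\left(v + q{\left(\left(0 - 5\right)^{2} \right)}\right)^{2} = \left(-134 - 12\right)^{2} = \left(-146\right)^{2} = 21316$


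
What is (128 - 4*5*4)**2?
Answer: 2304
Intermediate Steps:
(128 - 4*5*4)**2 = (128 - 20*4)**2 = (128 - 80)**2 = 48**2 = 2304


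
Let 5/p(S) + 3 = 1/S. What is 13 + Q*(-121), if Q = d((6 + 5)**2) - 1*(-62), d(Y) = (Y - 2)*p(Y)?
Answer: 6000377/362 ≈ 16576.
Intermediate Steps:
p(S) = 5/(-3 + 1/S)
d(Y) = -5*Y*(-2 + Y)/(-1 + 3*Y) (d(Y) = (Y - 2)*(-5*Y/(-1 + 3*Y)) = (-2 + Y)*(-5*Y/(-1 + 3*Y)) = -5*Y*(-2 + Y)/(-1 + 3*Y))
Q = -49551/362 (Q = 5*(6 + 5)**2*(2 - (6 + 5)**2)/(-1 + 3*(6 + 5)**2) - 1*(-62) = 5*11**2*(2 - 1*11**2)/(-1 + 3*11**2) + 62 = 5*121*(2 - 1*121)/(-1 + 3*121) + 62 = 5*121*(2 - 121)/(-1 + 363) + 62 = 5*121*(-119)/362 + 62 = 5*121*(1/362)*(-119) + 62 = -71995/362 + 62 = -49551/362 ≈ -136.88)
13 + Q*(-121) = 13 - 49551/362*(-121) = 13 + 5995671/362 = 6000377/362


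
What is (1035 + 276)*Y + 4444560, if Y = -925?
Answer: 3231885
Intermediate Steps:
(1035 + 276)*Y + 4444560 = (1035 + 276)*(-925) + 4444560 = 1311*(-925) + 4444560 = -1212675 + 4444560 = 3231885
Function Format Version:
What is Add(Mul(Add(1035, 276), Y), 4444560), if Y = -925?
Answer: 3231885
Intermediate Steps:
Add(Mul(Add(1035, 276), Y), 4444560) = Add(Mul(Add(1035, 276), -925), 4444560) = Add(Mul(1311, -925), 4444560) = Add(-1212675, 4444560) = 3231885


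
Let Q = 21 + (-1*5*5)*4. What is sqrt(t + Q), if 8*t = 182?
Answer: 15*I/2 ≈ 7.5*I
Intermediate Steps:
t = 91/4 (t = (1/8)*182 = 91/4 ≈ 22.750)
Q = -79 (Q = 21 - 5*5*4 = 21 - 25*4 = 21 - 100 = -79)
sqrt(t + Q) = sqrt(91/4 - 79) = sqrt(-225/4) = 15*I/2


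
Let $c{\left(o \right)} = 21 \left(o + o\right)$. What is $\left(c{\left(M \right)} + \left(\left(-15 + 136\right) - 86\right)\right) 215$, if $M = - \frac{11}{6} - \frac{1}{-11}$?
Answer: $- \frac{90300}{11} \approx -8209.1$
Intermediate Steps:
$M = - \frac{115}{66}$ ($M = \left(-11\right) \frac{1}{6} - - \frac{1}{11} = - \frac{11}{6} + \frac{1}{11} = - \frac{115}{66} \approx -1.7424$)
$c{\left(o \right)} = 42 o$ ($c{\left(o \right)} = 21 \cdot 2 o = 42 o$)
$\left(c{\left(M \right)} + \left(\left(-15 + 136\right) - 86\right)\right) 215 = \left(42 \left(- \frac{115}{66}\right) + \left(\left(-15 + 136\right) - 86\right)\right) 215 = \left(- \frac{805}{11} + \left(121 - 86\right)\right) 215 = \left(- \frac{805}{11} + 35\right) 215 = \left(- \frac{420}{11}\right) 215 = - \frac{90300}{11}$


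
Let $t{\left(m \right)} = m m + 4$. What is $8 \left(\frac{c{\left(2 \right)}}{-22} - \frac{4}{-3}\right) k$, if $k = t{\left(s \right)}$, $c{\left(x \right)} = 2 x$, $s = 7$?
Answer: $\frac{16112}{33} \approx 488.24$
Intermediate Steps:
$t{\left(m \right)} = 4 + m^{2}$ ($t{\left(m \right)} = m^{2} + 4 = 4 + m^{2}$)
$k = 53$ ($k = 4 + 7^{2} = 4 + 49 = 53$)
$8 \left(\frac{c{\left(2 \right)}}{-22} - \frac{4}{-3}\right) k = 8 \left(\frac{2 \cdot 2}{-22} - \frac{4}{-3}\right) 53 = 8 \left(4 \left(- \frac{1}{22}\right) - - \frac{4}{3}\right) 53 = 8 \left(- \frac{2}{11} + \frac{4}{3}\right) 53 = 8 \cdot \frac{38}{33} \cdot 53 = \frac{304}{33} \cdot 53 = \frac{16112}{33}$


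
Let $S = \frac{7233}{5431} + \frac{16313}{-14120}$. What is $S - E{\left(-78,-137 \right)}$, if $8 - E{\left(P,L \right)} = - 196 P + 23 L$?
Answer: $\frac{930134631937}{76685720} \approx 12129.0$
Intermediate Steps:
$S = \frac{13534057}{76685720}$ ($S = 7233 \cdot \frac{1}{5431} + 16313 \left(- \frac{1}{14120}\right) = \frac{7233}{5431} - \frac{16313}{14120} = \frac{13534057}{76685720} \approx 0.17649$)
$E{\left(P,L \right)} = 8 - 23 L + 196 P$ ($E{\left(P,L \right)} = 8 - \left(- 196 P + 23 L\right) = 8 - 23 L + 196 P$)
$S - E{\left(-78,-137 \right)} = \frac{13534057}{76685720} - \left(8 - -3151 + 196 \left(-78\right)\right) = \frac{13534057}{76685720} - \left(8 + 3151 - 15288\right) = \frac{13534057}{76685720} - -12129 = \frac{13534057}{76685720} + 12129 = \frac{930134631937}{76685720}$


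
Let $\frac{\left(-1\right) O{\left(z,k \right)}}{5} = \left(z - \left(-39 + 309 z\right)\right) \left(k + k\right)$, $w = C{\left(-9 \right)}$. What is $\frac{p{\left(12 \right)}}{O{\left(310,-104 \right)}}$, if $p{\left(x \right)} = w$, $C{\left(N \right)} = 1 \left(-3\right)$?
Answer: $\frac{3}{99258640} \approx 3.0224 \cdot 10^{-8}$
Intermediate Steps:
$C{\left(N \right)} = -3$
$w = -3$
$p{\left(x \right)} = -3$
$O{\left(z,k \right)} = - 10 k \left(39 - 308 z\right)$ ($O{\left(z,k \right)} = - 5 \left(z - \left(-39 + 309 z\right)\right) \left(k + k\right) = - 5 \left(z - \left(-39 + 309 z\right)\right) 2 k = - 5 \left(39 - 308 z\right) 2 k = - 5 \cdot 2 k \left(39 - 308 z\right) = - 10 k \left(39 - 308 z\right)$)
$\frac{p{\left(12 \right)}}{O{\left(310,-104 \right)}} = - \frac{3}{10 \left(-104\right) \left(-39 + 308 \cdot 310\right)} = - \frac{3}{10 \left(-104\right) \left(-39 + 95480\right)} = - \frac{3}{10 \left(-104\right) 95441} = - \frac{3}{-99258640} = \left(-3\right) \left(- \frac{1}{99258640}\right) = \frac{3}{99258640}$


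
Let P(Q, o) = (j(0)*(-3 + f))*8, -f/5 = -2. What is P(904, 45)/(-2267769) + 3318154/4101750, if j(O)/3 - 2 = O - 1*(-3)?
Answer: 179080031153/221471940375 ≈ 0.80859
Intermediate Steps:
f = 10 (f = -5*(-2) = 10)
j(O) = 15 + 3*O (j(O) = 6 + 3*(O - 1*(-3)) = 6 + 3*(O + 3) = 6 + 3*(3 + O) = 6 + (9 + 3*O) = 15 + 3*O)
P(Q, o) = 840 (P(Q, o) = ((15 + 3*0)*(-3 + 10))*8 = ((15 + 0)*7)*8 = (15*7)*8 = 105*8 = 840)
P(904, 45)/(-2267769) + 3318154/4101750 = 840/(-2267769) + 3318154/4101750 = 840*(-1/2267769) + 3318154*(1/4101750) = -40/107989 + 1659077/2050875 = 179080031153/221471940375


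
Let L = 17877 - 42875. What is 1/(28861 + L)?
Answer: 1/3863 ≈ 0.00025887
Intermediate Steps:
L = -24998
1/(28861 + L) = 1/(28861 - 24998) = 1/3863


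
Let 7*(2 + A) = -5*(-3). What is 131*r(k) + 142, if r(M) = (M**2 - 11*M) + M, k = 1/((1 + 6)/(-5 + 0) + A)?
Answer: 2452787/1936 ≈ 1266.9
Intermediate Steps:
A = 1/7 (A = -2 + (-5*(-3))/7 = -2 + (1/7)*15 = -2 + 15/7 = 1/7 ≈ 0.14286)
k = -35/44 (k = 1/((1 + 6)/(-5 + 0) + 1/7) = 1/(7/(-5) + 1/7) = 1/(7*(-1/5) + 1/7) = 1/(-7/5 + 1/7) = 1/(-44/35) = -35/44 ≈ -0.79545)
r(M) = M**2 - 10*M
131*r(k) + 142 = 131*(-35*(-10 - 35/44)/44) + 142 = 131*(-35/44*(-475/44)) + 142 = 131*(16625/1936) + 142 = 2177875/1936 + 142 = 2452787/1936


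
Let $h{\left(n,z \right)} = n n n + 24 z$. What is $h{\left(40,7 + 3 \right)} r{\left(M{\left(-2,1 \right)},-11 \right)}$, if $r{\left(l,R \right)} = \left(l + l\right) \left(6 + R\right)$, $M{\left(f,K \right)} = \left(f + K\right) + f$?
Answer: $1927200$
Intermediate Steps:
$M{\left(f,K \right)} = K + 2 f$ ($M{\left(f,K \right)} = \left(K + f\right) + f = K + 2 f$)
$h{\left(n,z \right)} = n^{3} + 24 z$ ($h{\left(n,z \right)} = n^{2} n + 24 z = n^{3} + 24 z$)
$r{\left(l,R \right)} = 2 l \left(6 + R\right)$
$h{\left(40,7 + 3 \right)} r{\left(M{\left(-2,1 \right)},-11 \right)} = \left(40^{3} + 24 \left(7 + 3\right)\right) 2 \left(1 + 2 \left(-2\right)\right) \left(6 - 11\right) = \left(64000 + 24 \cdot 10\right) 2 \left(1 - 4\right) \left(-5\right) = \left(64000 + 240\right) 2 \left(-3\right) \left(-5\right) = 64240 \cdot 30 = 1927200$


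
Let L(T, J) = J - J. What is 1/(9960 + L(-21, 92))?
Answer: 1/9960 ≈ 0.00010040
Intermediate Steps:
L(T, J) = 0
1/(9960 + L(-21, 92)) = 1/(9960 + 0) = 1/9960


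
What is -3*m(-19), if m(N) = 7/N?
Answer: 21/19 ≈ 1.1053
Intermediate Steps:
-3*m(-19) = -21/(-19) = -21*(-1)/19 = -3*(-7/19) = 21/19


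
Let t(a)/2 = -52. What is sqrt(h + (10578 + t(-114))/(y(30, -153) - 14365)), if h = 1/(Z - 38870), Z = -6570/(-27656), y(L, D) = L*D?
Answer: I*sqrt(758461786658193010074)/37047793915 ≈ 0.74337*I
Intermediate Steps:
t(a) = -104 (t(a) = 2*(-52) = -104)
y(L, D) = D*L
Z = 3285/13828 (Z = -6570*(-1/27656) = 3285/13828 ≈ 0.23756)
h = -13828/537491075 (h = 1/(3285/13828 - 38870) = 1/(-537491075/13828) = -13828/537491075 ≈ -2.5727e-5)
sqrt(h + (10578 + t(-114))/(y(30, -153) - 14365)) = sqrt(-13828/537491075 + (10578 - 104)/(-153*30 - 14365)) = sqrt(-13828/537491075 + 10474/(-4590 - 14365)) = sqrt(-13828/537491075 + 10474/(-18955)) = sqrt(-13828/537491075 + 10474*(-1/18955)) = sqrt(-13828/537491075 - 10474/18955) = sqrt(-1125988725858/2037628665325) = I*sqrt(758461786658193010074)/37047793915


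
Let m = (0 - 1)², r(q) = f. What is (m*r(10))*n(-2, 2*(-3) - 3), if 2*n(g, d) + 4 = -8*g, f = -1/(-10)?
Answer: ⅗ ≈ 0.60000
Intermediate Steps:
f = ⅒ (f = -1*(-⅒) = ⅒ ≈ 0.10000)
r(q) = ⅒
m = 1 (m = (-1)² = 1)
n(g, d) = -2 - 4*g (n(g, d) = -2 + (-8*g)/2 = -2 - 4*g)
(m*r(10))*n(-2, 2*(-3) - 3) = (1*(⅒))*(-2 - 4*(-2)) = (-2 + 8)/10 = (⅒)*6 = ⅗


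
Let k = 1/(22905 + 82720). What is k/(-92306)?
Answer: -1/9749821250 ≈ -1.0257e-10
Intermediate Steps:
k = 1/105625 ≈ 9.4675e-6
k/(-92306) = (1/105625)/(-92306) = (1/105625)*(-1/92306) = -1/9749821250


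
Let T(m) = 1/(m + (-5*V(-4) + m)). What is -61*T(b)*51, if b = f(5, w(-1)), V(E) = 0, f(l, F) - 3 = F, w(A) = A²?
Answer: -3111/8 ≈ -388.88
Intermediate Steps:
f(l, F) = 3 + F
b = 4 (b = 3 + (-1)² = 3 + 1 = 4)
T(m) = 1/(2*m) (T(m) = 1/(m + (-5*0 + m)) = 1/(m + (0 + m)) = 1/(m + m) = 1/(2*m))
-61*T(b)*51 = -61/(2*4)*51 = -61*⅛*51 = -61/8*51 = -3111/8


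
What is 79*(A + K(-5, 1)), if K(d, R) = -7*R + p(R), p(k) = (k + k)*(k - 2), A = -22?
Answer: -2449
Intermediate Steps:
p(k) = 2*k*(-2 + k) (p(k) = (2*k)*(-2 + k) = 2*k*(-2 + k))
K(d, R) = -7*R + 2*R*(-2 + R)
79*(A + K(-5, 1)) = 79*(-22 + 1*(-11 + 2*1)) = 79*(-22 + 1*(-11 + 2)) = 79*(-22 + 1*(-9)) = 79*(-22 - 9) = 79*(-31) = -2449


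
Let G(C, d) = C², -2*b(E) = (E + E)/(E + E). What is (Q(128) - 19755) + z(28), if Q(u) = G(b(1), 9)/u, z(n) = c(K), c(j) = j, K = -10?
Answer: -10119679/512 ≈ -19765.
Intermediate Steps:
z(n) = -10
b(E) = -½ (b(E) = -(E + E)/(2*(E + E)) = -2*E/(2*(2*E)) = -2*E*1/(2*E)/2 = -½*1 = -½)
Q(u) = 1/(4*u) (Q(u) = (-½)²/u = 1/(4*u))
(Q(128) - 19755) + z(28) = ((¼)/128 - 19755) - 10 = ((¼)*(1/128) - 19755) - 10 = (1/512 - 19755) - 10 = -10114559/512 - 10 = -10119679/512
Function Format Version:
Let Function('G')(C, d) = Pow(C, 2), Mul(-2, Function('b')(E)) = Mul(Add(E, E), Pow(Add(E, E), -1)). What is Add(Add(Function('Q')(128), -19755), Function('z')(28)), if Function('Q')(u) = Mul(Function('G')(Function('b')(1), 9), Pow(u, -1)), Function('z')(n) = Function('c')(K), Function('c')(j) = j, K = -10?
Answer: Rational(-10119679, 512) ≈ -19765.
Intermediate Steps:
Function('z')(n) = -10
Function('b')(E) = Rational(-1, 2) (Function('b')(E) = Mul(Rational(-1, 2), Mul(Add(E, E), Pow(Add(E, E), -1))) = Mul(Rational(-1, 2), Mul(Mul(2, E), Pow(Mul(2, E), -1))) = Mul(Rational(-1, 2), Mul(Mul(2, E), Mul(Rational(1, 2), Pow(E, -1)))) = Mul(Rational(-1, 2), 1) = Rational(-1, 2))
Function('Q')(u) = Mul(Rational(1, 4), Pow(u, -1)) (Function('Q')(u) = Mul(Pow(Rational(-1, 2), 2), Pow(u, -1)) = Mul(Rational(1, 4), Pow(u, -1)))
Add(Add(Function('Q')(128), -19755), Function('z')(28)) = Add(Add(Mul(Rational(1, 4), Pow(128, -1)), -19755), -10) = Add(Add(Mul(Rational(1, 4), Rational(1, 128)), -19755), -10) = Add(Add(Rational(1, 512), -19755), -10) = Add(Rational(-10114559, 512), -10) = Rational(-10119679, 512)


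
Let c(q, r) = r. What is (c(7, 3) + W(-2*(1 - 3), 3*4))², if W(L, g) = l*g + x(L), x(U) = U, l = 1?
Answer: 361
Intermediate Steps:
W(L, g) = L + g (W(L, g) = 1*g + L = g + L = L + g)
(c(7, 3) + W(-2*(1 - 3), 3*4))² = (3 + (-2*(1 - 3) + 3*4))² = (3 + (-2*(-2) + 12))² = (3 + (4 + 12))² = (3 + 16)² = 19² = 361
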